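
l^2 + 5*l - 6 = (l - 1)*(l + 6)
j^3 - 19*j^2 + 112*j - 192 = (j - 8)^2*(j - 3)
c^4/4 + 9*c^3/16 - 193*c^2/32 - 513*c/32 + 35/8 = (c/4 + 1)*(c - 5)*(c - 1/4)*(c + 7/2)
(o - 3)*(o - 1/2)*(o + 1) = o^3 - 5*o^2/2 - 2*o + 3/2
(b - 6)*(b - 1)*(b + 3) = b^3 - 4*b^2 - 15*b + 18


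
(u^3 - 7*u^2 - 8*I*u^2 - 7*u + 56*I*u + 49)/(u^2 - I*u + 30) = (u^3 + u^2*(-7 - 8*I) + u*(-7 + 56*I) + 49)/(u^2 - I*u + 30)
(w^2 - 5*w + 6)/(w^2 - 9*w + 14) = (w - 3)/(w - 7)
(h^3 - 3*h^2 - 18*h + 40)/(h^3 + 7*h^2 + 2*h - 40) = (h - 5)/(h + 5)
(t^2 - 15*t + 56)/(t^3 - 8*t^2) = (t - 7)/t^2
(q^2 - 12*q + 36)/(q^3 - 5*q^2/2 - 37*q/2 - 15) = 2*(q - 6)/(2*q^2 + 7*q + 5)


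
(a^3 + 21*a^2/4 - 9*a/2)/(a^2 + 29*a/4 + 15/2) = a*(4*a - 3)/(4*a + 5)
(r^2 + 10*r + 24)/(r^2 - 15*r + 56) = (r^2 + 10*r + 24)/(r^2 - 15*r + 56)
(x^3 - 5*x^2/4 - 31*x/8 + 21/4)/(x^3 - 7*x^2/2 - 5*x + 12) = (x - 7/4)/(x - 4)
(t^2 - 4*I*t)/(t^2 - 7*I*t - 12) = t/(t - 3*I)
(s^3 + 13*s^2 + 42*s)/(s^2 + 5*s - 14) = s*(s + 6)/(s - 2)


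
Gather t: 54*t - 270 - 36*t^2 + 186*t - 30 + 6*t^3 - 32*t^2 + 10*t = 6*t^3 - 68*t^2 + 250*t - 300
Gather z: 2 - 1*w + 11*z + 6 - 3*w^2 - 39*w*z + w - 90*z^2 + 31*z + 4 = -3*w^2 - 90*z^2 + z*(42 - 39*w) + 12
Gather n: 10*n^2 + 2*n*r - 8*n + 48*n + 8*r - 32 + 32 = 10*n^2 + n*(2*r + 40) + 8*r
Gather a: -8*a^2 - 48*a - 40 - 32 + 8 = -8*a^2 - 48*a - 64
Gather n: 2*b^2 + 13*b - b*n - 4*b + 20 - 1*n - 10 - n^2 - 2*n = 2*b^2 + 9*b - n^2 + n*(-b - 3) + 10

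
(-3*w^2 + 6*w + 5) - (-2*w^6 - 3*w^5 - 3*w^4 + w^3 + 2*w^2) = 2*w^6 + 3*w^5 + 3*w^4 - w^3 - 5*w^2 + 6*w + 5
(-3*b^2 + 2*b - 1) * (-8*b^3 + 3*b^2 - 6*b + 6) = 24*b^5 - 25*b^4 + 32*b^3 - 33*b^2 + 18*b - 6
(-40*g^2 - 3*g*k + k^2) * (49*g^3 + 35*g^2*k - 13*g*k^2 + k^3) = -1960*g^5 - 1547*g^4*k + 464*g^3*k^2 + 34*g^2*k^3 - 16*g*k^4 + k^5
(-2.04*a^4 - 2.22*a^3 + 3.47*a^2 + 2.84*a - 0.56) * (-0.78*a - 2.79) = 1.5912*a^5 + 7.4232*a^4 + 3.4872*a^3 - 11.8965*a^2 - 7.4868*a + 1.5624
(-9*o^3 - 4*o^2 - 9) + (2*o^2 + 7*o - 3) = -9*o^3 - 2*o^2 + 7*o - 12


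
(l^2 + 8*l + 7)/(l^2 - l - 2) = (l + 7)/(l - 2)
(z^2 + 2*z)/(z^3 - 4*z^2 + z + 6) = z*(z + 2)/(z^3 - 4*z^2 + z + 6)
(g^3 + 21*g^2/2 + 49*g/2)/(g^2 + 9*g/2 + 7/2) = g*(g + 7)/(g + 1)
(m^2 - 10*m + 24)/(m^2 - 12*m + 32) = (m - 6)/(m - 8)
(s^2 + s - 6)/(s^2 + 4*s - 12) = (s + 3)/(s + 6)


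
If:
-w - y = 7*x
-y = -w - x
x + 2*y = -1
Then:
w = -4/5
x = 1/5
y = -3/5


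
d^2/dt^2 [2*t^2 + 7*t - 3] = 4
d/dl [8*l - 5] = 8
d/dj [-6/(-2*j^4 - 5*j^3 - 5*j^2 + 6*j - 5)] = 6*(-8*j^3 - 15*j^2 - 10*j + 6)/(2*j^4 + 5*j^3 + 5*j^2 - 6*j + 5)^2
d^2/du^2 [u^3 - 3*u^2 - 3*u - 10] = 6*u - 6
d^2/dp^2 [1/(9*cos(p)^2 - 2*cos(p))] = (-162*(1 - cos(2*p))^2 - 135*cos(p) - 166*cos(2*p) + 27*cos(3*p) + 498)/(2*(9*cos(p) - 2)^3*cos(p)^3)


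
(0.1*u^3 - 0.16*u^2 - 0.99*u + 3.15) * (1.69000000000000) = 0.169*u^3 - 0.2704*u^2 - 1.6731*u + 5.3235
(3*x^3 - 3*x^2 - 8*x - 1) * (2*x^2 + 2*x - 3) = 6*x^5 - 31*x^3 - 9*x^2 + 22*x + 3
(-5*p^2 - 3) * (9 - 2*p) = 10*p^3 - 45*p^2 + 6*p - 27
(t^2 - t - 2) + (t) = t^2 - 2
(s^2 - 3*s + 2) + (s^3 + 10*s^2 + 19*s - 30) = s^3 + 11*s^2 + 16*s - 28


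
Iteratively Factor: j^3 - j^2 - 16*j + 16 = (j - 4)*(j^2 + 3*j - 4) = (j - 4)*(j + 4)*(j - 1)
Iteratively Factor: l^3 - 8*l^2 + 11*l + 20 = (l + 1)*(l^2 - 9*l + 20) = (l - 5)*(l + 1)*(l - 4)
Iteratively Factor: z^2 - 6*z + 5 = (z - 5)*(z - 1)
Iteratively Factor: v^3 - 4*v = (v + 2)*(v^2 - 2*v) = (v - 2)*(v + 2)*(v)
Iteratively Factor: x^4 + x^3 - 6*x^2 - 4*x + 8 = (x + 2)*(x^3 - x^2 - 4*x + 4) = (x + 2)^2*(x^2 - 3*x + 2) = (x - 2)*(x + 2)^2*(x - 1)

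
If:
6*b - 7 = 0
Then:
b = 7/6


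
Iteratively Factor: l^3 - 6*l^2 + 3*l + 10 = (l - 2)*(l^2 - 4*l - 5) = (l - 2)*(l + 1)*(l - 5)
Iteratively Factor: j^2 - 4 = (j - 2)*(j + 2)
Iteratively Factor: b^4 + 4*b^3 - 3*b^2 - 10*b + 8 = (b - 1)*(b^3 + 5*b^2 + 2*b - 8) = (b - 1)*(b + 4)*(b^2 + b - 2) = (b - 1)^2*(b + 4)*(b + 2)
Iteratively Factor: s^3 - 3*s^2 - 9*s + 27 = (s + 3)*(s^2 - 6*s + 9) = (s - 3)*(s + 3)*(s - 3)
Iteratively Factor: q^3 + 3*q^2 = (q)*(q^2 + 3*q) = q*(q + 3)*(q)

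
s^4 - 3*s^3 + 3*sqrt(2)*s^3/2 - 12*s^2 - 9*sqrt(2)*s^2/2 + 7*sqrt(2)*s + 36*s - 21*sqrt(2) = (s - 3)*(s - sqrt(2))^2*(s + 7*sqrt(2)/2)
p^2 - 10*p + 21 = (p - 7)*(p - 3)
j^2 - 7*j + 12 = (j - 4)*(j - 3)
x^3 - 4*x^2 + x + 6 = (x - 3)*(x - 2)*(x + 1)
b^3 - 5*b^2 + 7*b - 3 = (b - 3)*(b - 1)^2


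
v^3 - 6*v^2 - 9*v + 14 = (v - 7)*(v - 1)*(v + 2)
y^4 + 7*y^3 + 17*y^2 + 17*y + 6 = (y + 1)^2*(y + 2)*(y + 3)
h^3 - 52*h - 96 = (h - 8)*(h + 2)*(h + 6)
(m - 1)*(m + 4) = m^2 + 3*m - 4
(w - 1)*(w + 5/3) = w^2 + 2*w/3 - 5/3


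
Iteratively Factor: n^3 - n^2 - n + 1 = (n - 1)*(n^2 - 1) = (n - 1)^2*(n + 1)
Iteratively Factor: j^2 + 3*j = (j + 3)*(j)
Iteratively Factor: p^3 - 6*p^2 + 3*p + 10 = (p + 1)*(p^2 - 7*p + 10) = (p - 5)*(p + 1)*(p - 2)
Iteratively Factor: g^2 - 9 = (g + 3)*(g - 3)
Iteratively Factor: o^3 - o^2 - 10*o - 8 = (o + 2)*(o^2 - 3*o - 4) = (o + 1)*(o + 2)*(o - 4)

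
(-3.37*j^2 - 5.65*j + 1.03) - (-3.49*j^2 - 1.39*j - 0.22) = 0.12*j^2 - 4.26*j + 1.25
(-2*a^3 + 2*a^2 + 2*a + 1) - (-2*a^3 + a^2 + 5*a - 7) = a^2 - 3*a + 8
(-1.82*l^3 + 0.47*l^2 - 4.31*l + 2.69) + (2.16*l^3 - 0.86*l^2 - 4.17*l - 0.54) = 0.34*l^3 - 0.39*l^2 - 8.48*l + 2.15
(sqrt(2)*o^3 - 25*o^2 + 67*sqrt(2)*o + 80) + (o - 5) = sqrt(2)*o^3 - 25*o^2 + o + 67*sqrt(2)*o + 75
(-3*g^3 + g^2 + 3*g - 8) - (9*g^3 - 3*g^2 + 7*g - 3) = -12*g^3 + 4*g^2 - 4*g - 5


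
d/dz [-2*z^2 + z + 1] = 1 - 4*z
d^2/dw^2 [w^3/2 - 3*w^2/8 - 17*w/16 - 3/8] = 3*w - 3/4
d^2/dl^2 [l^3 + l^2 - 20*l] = 6*l + 2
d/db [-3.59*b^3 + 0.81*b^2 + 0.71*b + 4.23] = -10.77*b^2 + 1.62*b + 0.71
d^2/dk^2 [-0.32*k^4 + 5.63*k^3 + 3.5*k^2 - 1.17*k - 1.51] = -3.84*k^2 + 33.78*k + 7.0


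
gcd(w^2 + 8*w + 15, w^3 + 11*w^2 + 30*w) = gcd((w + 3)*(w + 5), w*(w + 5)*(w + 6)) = w + 5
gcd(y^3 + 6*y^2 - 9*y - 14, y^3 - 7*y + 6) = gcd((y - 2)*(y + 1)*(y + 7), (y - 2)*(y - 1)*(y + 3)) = y - 2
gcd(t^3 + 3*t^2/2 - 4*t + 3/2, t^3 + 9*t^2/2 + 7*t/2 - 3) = t^2 + 5*t/2 - 3/2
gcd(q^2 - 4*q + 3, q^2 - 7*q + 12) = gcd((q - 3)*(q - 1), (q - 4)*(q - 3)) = q - 3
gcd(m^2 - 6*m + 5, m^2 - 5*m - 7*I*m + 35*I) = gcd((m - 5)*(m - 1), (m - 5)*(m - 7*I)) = m - 5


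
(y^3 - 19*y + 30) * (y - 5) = y^4 - 5*y^3 - 19*y^2 + 125*y - 150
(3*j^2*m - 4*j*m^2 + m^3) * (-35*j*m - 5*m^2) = -105*j^3*m^2 + 125*j^2*m^3 - 15*j*m^4 - 5*m^5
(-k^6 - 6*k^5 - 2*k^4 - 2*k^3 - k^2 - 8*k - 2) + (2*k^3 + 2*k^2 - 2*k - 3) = -k^6 - 6*k^5 - 2*k^4 + k^2 - 10*k - 5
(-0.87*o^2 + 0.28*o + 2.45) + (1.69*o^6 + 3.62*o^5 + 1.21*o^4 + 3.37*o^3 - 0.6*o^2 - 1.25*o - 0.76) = 1.69*o^6 + 3.62*o^5 + 1.21*o^4 + 3.37*o^3 - 1.47*o^2 - 0.97*o + 1.69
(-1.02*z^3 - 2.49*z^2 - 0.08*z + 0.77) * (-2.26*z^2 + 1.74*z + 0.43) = 2.3052*z^5 + 3.8526*z^4 - 4.5904*z^3 - 2.9501*z^2 + 1.3054*z + 0.3311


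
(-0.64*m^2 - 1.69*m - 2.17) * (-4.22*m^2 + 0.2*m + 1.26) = 2.7008*m^4 + 7.0038*m^3 + 8.013*m^2 - 2.5634*m - 2.7342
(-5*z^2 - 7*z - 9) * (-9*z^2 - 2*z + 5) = 45*z^4 + 73*z^3 + 70*z^2 - 17*z - 45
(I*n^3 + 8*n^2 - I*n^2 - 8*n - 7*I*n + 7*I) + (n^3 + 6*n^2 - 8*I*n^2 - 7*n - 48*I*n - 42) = n^3 + I*n^3 + 14*n^2 - 9*I*n^2 - 15*n - 55*I*n - 42 + 7*I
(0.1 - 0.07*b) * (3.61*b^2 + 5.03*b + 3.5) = -0.2527*b^3 + 0.00889999999999996*b^2 + 0.258*b + 0.35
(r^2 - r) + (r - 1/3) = r^2 - 1/3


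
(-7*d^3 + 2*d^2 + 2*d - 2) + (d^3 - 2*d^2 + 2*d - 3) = -6*d^3 + 4*d - 5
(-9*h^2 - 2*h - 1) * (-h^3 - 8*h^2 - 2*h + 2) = 9*h^5 + 74*h^4 + 35*h^3 - 6*h^2 - 2*h - 2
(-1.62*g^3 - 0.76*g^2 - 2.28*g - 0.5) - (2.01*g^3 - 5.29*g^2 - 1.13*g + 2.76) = -3.63*g^3 + 4.53*g^2 - 1.15*g - 3.26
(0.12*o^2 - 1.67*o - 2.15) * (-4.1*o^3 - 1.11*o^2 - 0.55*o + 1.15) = -0.492*o^5 + 6.7138*o^4 + 10.6027*o^3 + 3.443*o^2 - 0.738*o - 2.4725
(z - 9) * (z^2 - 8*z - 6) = z^3 - 17*z^2 + 66*z + 54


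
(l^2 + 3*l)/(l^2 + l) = (l + 3)/(l + 1)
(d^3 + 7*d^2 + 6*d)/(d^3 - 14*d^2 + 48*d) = (d^2 + 7*d + 6)/(d^2 - 14*d + 48)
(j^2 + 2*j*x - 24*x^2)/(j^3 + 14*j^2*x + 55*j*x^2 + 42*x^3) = (j - 4*x)/(j^2 + 8*j*x + 7*x^2)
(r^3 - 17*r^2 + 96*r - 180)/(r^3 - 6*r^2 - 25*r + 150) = (r - 6)/(r + 5)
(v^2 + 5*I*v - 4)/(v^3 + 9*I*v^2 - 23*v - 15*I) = (v + 4*I)/(v^2 + 8*I*v - 15)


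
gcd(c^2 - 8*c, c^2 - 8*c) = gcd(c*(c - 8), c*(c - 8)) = c^2 - 8*c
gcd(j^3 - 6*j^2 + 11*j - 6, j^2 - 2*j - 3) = j - 3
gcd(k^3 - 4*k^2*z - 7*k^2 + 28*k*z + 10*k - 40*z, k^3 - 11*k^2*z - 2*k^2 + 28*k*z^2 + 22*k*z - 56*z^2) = -k^2 + 4*k*z + 2*k - 8*z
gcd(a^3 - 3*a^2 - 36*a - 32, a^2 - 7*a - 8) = a^2 - 7*a - 8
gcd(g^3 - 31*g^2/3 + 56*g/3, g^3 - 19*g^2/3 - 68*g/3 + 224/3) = g^2 - 31*g/3 + 56/3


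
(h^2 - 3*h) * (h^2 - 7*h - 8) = h^4 - 10*h^3 + 13*h^2 + 24*h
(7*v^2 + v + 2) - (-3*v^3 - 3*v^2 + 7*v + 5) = 3*v^3 + 10*v^2 - 6*v - 3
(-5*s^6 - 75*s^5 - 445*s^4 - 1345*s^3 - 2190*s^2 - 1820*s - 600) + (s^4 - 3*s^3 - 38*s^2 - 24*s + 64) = -5*s^6 - 75*s^5 - 444*s^4 - 1348*s^3 - 2228*s^2 - 1844*s - 536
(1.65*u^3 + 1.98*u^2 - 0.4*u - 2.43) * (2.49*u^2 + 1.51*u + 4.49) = 4.1085*u^5 + 7.4217*u^4 + 9.4023*u^3 + 2.2355*u^2 - 5.4653*u - 10.9107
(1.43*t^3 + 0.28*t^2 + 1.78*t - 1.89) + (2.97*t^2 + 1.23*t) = 1.43*t^3 + 3.25*t^2 + 3.01*t - 1.89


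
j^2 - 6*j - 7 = (j - 7)*(j + 1)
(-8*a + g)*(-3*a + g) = 24*a^2 - 11*a*g + g^2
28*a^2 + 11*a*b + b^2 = (4*a + b)*(7*a + b)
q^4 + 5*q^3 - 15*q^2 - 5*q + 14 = (q - 2)*(q - 1)*(q + 1)*(q + 7)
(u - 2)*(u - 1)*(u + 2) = u^3 - u^2 - 4*u + 4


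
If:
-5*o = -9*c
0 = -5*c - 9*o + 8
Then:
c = 20/53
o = 36/53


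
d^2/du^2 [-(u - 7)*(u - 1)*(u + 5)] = 6 - 6*u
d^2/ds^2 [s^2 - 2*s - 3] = 2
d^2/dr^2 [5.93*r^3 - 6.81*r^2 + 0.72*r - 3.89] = 35.58*r - 13.62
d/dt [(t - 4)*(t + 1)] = 2*t - 3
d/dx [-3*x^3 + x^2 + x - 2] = -9*x^2 + 2*x + 1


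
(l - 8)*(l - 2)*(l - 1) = l^3 - 11*l^2 + 26*l - 16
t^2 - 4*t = t*(t - 4)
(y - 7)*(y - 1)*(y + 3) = y^3 - 5*y^2 - 17*y + 21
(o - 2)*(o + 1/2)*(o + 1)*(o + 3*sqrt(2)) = o^4 - o^3/2 + 3*sqrt(2)*o^3 - 5*o^2/2 - 3*sqrt(2)*o^2/2 - 15*sqrt(2)*o/2 - o - 3*sqrt(2)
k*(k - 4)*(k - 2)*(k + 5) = k^4 - k^3 - 22*k^2 + 40*k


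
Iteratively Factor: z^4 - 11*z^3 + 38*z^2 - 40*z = (z)*(z^3 - 11*z^2 + 38*z - 40) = z*(z - 4)*(z^2 - 7*z + 10) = z*(z - 4)*(z - 2)*(z - 5)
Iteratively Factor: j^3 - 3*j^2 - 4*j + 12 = (j - 3)*(j^2 - 4) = (j - 3)*(j - 2)*(j + 2)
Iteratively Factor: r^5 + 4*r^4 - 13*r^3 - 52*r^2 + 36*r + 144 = (r + 3)*(r^4 + r^3 - 16*r^2 - 4*r + 48) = (r - 3)*(r + 3)*(r^3 + 4*r^2 - 4*r - 16) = (r - 3)*(r + 2)*(r + 3)*(r^2 + 2*r - 8) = (r - 3)*(r - 2)*(r + 2)*(r + 3)*(r + 4)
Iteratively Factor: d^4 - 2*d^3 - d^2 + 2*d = (d)*(d^3 - 2*d^2 - d + 2) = d*(d - 2)*(d^2 - 1) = d*(d - 2)*(d + 1)*(d - 1)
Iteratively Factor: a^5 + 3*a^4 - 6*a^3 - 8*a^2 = (a + 4)*(a^4 - a^3 - 2*a^2) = (a + 1)*(a + 4)*(a^3 - 2*a^2) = a*(a + 1)*(a + 4)*(a^2 - 2*a) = a^2*(a + 1)*(a + 4)*(a - 2)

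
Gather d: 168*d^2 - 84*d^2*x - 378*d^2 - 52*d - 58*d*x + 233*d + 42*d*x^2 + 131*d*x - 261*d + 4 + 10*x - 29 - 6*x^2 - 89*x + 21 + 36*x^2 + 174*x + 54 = d^2*(-84*x - 210) + d*(42*x^2 + 73*x - 80) + 30*x^2 + 95*x + 50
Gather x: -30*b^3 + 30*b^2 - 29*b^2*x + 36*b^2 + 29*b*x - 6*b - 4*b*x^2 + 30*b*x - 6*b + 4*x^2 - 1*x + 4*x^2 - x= -30*b^3 + 66*b^2 - 12*b + x^2*(8 - 4*b) + x*(-29*b^2 + 59*b - 2)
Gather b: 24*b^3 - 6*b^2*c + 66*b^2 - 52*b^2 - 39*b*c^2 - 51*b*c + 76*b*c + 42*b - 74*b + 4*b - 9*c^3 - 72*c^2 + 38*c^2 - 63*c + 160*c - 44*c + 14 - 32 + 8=24*b^3 + b^2*(14 - 6*c) + b*(-39*c^2 + 25*c - 28) - 9*c^3 - 34*c^2 + 53*c - 10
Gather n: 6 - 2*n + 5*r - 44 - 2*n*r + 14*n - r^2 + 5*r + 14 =n*(12 - 2*r) - r^2 + 10*r - 24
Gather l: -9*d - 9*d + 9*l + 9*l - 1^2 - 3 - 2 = -18*d + 18*l - 6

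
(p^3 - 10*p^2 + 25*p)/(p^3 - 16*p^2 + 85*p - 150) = p/(p - 6)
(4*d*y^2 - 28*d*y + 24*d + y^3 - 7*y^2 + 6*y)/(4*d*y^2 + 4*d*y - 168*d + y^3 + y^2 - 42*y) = (y - 1)/(y + 7)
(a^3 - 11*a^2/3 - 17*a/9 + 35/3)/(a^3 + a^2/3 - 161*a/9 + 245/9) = (3*a^2 - 4*a - 15)/(3*a^2 + 8*a - 35)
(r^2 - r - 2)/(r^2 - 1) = (r - 2)/(r - 1)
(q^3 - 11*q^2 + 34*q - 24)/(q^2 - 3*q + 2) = (q^2 - 10*q + 24)/(q - 2)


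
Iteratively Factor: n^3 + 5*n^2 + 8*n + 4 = (n + 2)*(n^2 + 3*n + 2) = (n + 1)*(n + 2)*(n + 2)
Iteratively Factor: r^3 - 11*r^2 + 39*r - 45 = (r - 5)*(r^2 - 6*r + 9) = (r - 5)*(r - 3)*(r - 3)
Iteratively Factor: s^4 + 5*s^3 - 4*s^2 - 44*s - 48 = (s + 4)*(s^3 + s^2 - 8*s - 12) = (s + 2)*(s + 4)*(s^2 - s - 6) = (s - 3)*(s + 2)*(s + 4)*(s + 2)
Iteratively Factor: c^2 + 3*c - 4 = (c + 4)*(c - 1)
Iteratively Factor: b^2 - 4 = (b - 2)*(b + 2)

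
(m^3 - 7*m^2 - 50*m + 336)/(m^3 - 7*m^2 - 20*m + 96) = (m^2 + m - 42)/(m^2 + m - 12)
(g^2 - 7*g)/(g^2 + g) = (g - 7)/(g + 1)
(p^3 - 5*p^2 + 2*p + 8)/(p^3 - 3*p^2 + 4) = (p - 4)/(p - 2)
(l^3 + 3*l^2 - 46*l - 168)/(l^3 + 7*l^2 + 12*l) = (l^2 - l - 42)/(l*(l + 3))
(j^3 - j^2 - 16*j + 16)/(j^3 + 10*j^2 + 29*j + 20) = (j^2 - 5*j + 4)/(j^2 + 6*j + 5)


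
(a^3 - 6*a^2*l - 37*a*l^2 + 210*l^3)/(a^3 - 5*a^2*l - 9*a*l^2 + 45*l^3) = (a^2 - a*l - 42*l^2)/(a^2 - 9*l^2)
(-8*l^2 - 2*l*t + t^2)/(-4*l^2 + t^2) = (-4*l + t)/(-2*l + t)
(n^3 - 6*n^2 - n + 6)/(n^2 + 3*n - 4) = (n^2 - 5*n - 6)/(n + 4)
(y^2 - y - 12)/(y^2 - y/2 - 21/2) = 2*(y - 4)/(2*y - 7)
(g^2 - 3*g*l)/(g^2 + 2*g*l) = (g - 3*l)/(g + 2*l)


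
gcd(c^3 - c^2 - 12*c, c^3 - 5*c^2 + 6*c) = c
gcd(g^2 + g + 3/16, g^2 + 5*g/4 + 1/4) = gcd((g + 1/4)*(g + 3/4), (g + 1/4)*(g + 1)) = g + 1/4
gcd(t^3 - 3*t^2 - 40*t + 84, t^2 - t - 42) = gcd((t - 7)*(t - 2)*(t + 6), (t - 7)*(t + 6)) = t^2 - t - 42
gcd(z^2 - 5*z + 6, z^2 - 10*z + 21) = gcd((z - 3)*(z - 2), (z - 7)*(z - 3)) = z - 3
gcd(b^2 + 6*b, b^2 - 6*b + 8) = 1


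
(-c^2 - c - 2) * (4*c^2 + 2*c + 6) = -4*c^4 - 6*c^3 - 16*c^2 - 10*c - 12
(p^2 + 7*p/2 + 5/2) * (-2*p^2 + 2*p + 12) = -2*p^4 - 5*p^3 + 14*p^2 + 47*p + 30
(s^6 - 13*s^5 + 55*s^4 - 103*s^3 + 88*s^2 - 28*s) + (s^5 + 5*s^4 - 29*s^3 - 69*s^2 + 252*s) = s^6 - 12*s^5 + 60*s^4 - 132*s^3 + 19*s^2 + 224*s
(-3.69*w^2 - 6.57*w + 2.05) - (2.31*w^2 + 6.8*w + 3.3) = -6.0*w^2 - 13.37*w - 1.25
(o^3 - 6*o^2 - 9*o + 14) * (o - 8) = o^4 - 14*o^3 + 39*o^2 + 86*o - 112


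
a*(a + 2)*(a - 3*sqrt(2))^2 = a^4 - 6*sqrt(2)*a^3 + 2*a^3 - 12*sqrt(2)*a^2 + 18*a^2 + 36*a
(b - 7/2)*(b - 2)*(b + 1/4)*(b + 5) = b^4 - b^3/4 - 165*b^2/8 + 239*b/8 + 35/4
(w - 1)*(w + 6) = w^2 + 5*w - 6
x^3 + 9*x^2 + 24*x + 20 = (x + 2)^2*(x + 5)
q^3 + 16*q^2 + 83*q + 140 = (q + 4)*(q + 5)*(q + 7)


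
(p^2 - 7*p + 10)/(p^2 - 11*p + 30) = (p - 2)/(p - 6)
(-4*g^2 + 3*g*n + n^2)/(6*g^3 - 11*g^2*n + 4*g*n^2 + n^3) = (-4*g - n)/(6*g^2 - 5*g*n - n^2)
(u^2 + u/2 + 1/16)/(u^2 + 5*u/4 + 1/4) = (u + 1/4)/(u + 1)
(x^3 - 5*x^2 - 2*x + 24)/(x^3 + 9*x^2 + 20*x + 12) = (x^2 - 7*x + 12)/(x^2 + 7*x + 6)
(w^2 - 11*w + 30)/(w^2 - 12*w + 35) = (w - 6)/(w - 7)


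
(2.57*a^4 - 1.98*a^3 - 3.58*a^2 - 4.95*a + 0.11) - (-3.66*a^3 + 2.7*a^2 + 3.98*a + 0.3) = 2.57*a^4 + 1.68*a^3 - 6.28*a^2 - 8.93*a - 0.19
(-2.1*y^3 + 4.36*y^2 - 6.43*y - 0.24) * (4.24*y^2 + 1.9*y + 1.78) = -8.904*y^5 + 14.4964*y^4 - 22.7172*y^3 - 5.4738*y^2 - 11.9014*y - 0.4272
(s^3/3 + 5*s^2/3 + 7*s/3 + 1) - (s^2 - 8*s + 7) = s^3/3 + 2*s^2/3 + 31*s/3 - 6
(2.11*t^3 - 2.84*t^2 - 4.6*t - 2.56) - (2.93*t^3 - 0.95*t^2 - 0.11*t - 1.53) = -0.82*t^3 - 1.89*t^2 - 4.49*t - 1.03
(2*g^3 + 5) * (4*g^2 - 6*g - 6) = 8*g^5 - 12*g^4 - 12*g^3 + 20*g^2 - 30*g - 30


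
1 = 1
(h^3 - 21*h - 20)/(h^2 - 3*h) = (h^3 - 21*h - 20)/(h*(h - 3))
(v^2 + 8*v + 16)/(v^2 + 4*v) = (v + 4)/v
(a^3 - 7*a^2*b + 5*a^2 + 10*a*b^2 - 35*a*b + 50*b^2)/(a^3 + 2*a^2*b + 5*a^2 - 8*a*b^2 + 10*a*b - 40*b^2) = (a - 5*b)/(a + 4*b)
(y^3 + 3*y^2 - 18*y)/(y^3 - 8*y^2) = (y^2 + 3*y - 18)/(y*(y - 8))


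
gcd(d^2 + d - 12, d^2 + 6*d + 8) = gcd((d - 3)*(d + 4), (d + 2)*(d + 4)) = d + 4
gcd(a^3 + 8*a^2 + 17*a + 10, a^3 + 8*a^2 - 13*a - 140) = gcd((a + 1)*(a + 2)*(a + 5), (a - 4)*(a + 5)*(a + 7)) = a + 5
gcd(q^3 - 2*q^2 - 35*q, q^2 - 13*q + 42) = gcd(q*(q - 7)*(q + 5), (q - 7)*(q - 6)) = q - 7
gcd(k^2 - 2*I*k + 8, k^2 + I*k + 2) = k + 2*I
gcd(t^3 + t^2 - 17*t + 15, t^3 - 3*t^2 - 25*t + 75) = t^2 + 2*t - 15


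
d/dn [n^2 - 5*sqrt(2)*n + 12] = 2*n - 5*sqrt(2)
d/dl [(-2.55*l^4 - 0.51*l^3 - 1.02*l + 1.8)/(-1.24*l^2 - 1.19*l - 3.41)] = (6.324*l^5 + 9.7359*l^4 + 35.9958*l^3 + 3.9525*l^2 + 4.464*l + 5.6202)/(1.5376*l^4 + 2.9512*l^3 + 9.8729*l^2 + 8.1158*l + 11.6281)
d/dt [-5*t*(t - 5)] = 25 - 10*t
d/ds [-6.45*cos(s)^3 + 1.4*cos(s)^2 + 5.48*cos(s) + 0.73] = (19.35*cos(s)^2 - 2.8*cos(s) - 5.48)*sin(s)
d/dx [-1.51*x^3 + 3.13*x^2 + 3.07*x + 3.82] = -4.53*x^2 + 6.26*x + 3.07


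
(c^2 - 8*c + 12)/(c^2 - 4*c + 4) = (c - 6)/(c - 2)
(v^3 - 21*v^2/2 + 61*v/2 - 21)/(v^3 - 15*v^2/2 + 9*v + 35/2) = (v^2 - 7*v + 6)/(v^2 - 4*v - 5)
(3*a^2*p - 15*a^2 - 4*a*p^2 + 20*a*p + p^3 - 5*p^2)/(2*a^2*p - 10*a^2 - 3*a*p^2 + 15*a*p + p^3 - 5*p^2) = (-3*a + p)/(-2*a + p)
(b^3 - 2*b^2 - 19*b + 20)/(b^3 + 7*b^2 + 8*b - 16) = (b - 5)/(b + 4)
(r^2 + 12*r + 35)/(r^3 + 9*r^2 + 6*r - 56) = (r + 5)/(r^2 + 2*r - 8)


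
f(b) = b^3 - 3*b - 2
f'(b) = 3*b^2 - 3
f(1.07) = -3.98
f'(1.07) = 0.43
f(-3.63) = -38.94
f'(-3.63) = 36.53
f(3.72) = 38.32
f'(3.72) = 38.52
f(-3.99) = -53.55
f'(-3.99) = 44.76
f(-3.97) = -52.66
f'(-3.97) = 44.28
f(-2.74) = -14.35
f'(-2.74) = 19.52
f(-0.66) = -0.31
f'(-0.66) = -1.69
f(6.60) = 265.70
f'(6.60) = 127.68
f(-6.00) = -200.00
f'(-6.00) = 105.00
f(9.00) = 700.00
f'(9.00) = 240.00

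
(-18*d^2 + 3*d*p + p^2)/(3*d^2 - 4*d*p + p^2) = (6*d + p)/(-d + p)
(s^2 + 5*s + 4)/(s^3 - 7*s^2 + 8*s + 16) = (s + 4)/(s^2 - 8*s + 16)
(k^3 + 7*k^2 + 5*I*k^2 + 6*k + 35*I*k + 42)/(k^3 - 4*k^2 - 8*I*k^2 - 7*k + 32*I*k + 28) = (k^2 + k*(7 + 6*I) + 42*I)/(k^2 - k*(4 + 7*I) + 28*I)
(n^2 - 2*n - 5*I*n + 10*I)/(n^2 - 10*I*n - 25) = (n - 2)/(n - 5*I)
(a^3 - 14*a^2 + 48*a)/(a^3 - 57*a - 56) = a*(a - 6)/(a^2 + 8*a + 7)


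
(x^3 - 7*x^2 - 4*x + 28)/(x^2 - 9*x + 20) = (x^3 - 7*x^2 - 4*x + 28)/(x^2 - 9*x + 20)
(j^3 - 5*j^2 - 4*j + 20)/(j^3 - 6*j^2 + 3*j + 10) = (j + 2)/(j + 1)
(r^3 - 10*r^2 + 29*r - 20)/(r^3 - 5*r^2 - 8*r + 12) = (r^2 - 9*r + 20)/(r^2 - 4*r - 12)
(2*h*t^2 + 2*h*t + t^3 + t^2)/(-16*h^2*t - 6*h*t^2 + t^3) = (t + 1)/(-8*h + t)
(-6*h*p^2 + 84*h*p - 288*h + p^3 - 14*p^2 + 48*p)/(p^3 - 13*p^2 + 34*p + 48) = (-6*h + p)/(p + 1)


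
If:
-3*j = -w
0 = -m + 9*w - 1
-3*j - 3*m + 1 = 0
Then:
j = 1/21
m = 2/7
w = 1/7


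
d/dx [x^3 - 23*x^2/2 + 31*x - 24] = 3*x^2 - 23*x + 31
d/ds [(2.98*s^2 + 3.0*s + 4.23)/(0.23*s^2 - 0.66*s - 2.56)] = (-2.6568*s^2 - 17.2034*s - 4.8882)/(0.0529*s^4 - 0.3036*s^3 - 0.742*s^2 + 3.3792*s + 6.5536)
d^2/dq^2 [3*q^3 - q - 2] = 18*q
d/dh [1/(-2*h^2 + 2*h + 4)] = (h - 1/2)/(-h^2 + h + 2)^2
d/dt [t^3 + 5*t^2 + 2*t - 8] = 3*t^2 + 10*t + 2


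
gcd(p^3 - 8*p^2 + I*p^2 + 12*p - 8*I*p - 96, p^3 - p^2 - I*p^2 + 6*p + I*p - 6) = p - 3*I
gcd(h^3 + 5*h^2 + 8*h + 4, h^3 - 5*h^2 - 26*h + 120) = 1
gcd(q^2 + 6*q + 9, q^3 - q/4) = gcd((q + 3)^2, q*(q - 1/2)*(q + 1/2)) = 1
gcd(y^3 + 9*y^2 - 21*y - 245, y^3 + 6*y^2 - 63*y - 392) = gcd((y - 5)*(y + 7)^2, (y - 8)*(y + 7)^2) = y^2 + 14*y + 49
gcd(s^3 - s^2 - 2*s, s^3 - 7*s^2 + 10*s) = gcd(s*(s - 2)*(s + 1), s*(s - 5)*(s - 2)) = s^2 - 2*s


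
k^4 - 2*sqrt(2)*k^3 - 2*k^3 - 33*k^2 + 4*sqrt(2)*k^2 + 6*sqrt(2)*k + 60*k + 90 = (k - 3)*(k + 1)*(k - 5*sqrt(2))*(k + 3*sqrt(2))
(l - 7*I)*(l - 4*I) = l^2 - 11*I*l - 28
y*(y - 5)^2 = y^3 - 10*y^2 + 25*y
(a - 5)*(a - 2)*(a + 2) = a^3 - 5*a^2 - 4*a + 20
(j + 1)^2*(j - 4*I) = j^3 + 2*j^2 - 4*I*j^2 + j - 8*I*j - 4*I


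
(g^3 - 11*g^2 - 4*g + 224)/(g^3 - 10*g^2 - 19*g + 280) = (g + 4)/(g + 5)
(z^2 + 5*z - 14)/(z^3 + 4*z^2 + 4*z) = (z^2 + 5*z - 14)/(z*(z^2 + 4*z + 4))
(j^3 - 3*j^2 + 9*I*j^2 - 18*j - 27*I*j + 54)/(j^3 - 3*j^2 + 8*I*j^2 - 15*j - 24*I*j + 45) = (j + 6*I)/(j + 5*I)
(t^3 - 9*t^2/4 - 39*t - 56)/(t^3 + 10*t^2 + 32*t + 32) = (t^2 - 25*t/4 - 14)/(t^2 + 6*t + 8)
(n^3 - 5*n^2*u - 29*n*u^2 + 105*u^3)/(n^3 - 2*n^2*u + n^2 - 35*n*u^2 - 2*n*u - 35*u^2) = (n - 3*u)/(n + 1)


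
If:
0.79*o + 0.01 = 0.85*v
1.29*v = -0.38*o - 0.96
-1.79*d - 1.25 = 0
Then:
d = -0.70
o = -0.62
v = -0.56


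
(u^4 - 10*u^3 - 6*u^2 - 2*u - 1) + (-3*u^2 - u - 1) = u^4 - 10*u^3 - 9*u^2 - 3*u - 2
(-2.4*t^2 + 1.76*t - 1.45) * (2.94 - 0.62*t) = 1.488*t^3 - 8.1472*t^2 + 6.0734*t - 4.263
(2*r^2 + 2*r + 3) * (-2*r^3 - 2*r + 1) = -4*r^5 - 4*r^4 - 10*r^3 - 2*r^2 - 4*r + 3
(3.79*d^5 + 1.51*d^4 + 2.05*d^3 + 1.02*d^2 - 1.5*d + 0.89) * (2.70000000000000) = 10.233*d^5 + 4.077*d^4 + 5.535*d^3 + 2.754*d^2 - 4.05*d + 2.403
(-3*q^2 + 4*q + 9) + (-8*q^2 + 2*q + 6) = -11*q^2 + 6*q + 15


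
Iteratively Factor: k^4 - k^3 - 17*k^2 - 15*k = (k - 5)*(k^3 + 4*k^2 + 3*k) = (k - 5)*(k + 1)*(k^2 + 3*k) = k*(k - 5)*(k + 1)*(k + 3)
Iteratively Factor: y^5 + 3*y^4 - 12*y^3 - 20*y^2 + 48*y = (y - 2)*(y^4 + 5*y^3 - 2*y^2 - 24*y) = (y - 2)*(y + 4)*(y^3 + y^2 - 6*y) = (y - 2)^2*(y + 4)*(y^2 + 3*y) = y*(y - 2)^2*(y + 4)*(y + 3)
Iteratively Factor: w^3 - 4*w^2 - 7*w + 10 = (w - 5)*(w^2 + w - 2) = (w - 5)*(w + 2)*(w - 1)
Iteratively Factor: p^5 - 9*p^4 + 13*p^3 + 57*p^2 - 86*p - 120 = (p - 3)*(p^4 - 6*p^3 - 5*p^2 + 42*p + 40) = (p - 3)*(p + 2)*(p^3 - 8*p^2 + 11*p + 20) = (p - 5)*(p - 3)*(p + 2)*(p^2 - 3*p - 4) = (p - 5)*(p - 3)*(p + 1)*(p + 2)*(p - 4)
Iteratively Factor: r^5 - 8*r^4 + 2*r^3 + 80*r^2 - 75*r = (r - 1)*(r^4 - 7*r^3 - 5*r^2 + 75*r) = (r - 1)*(r + 3)*(r^3 - 10*r^2 + 25*r) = (r - 5)*(r - 1)*(r + 3)*(r^2 - 5*r) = r*(r - 5)*(r - 1)*(r + 3)*(r - 5)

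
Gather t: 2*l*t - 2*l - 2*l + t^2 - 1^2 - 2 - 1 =2*l*t - 4*l + t^2 - 4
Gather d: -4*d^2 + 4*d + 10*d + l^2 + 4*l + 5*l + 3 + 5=-4*d^2 + 14*d + l^2 + 9*l + 8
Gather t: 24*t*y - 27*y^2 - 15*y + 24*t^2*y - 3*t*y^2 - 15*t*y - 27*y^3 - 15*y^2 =24*t^2*y + t*(-3*y^2 + 9*y) - 27*y^3 - 42*y^2 - 15*y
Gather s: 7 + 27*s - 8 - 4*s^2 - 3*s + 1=-4*s^2 + 24*s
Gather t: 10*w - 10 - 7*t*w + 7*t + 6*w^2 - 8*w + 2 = t*(7 - 7*w) + 6*w^2 + 2*w - 8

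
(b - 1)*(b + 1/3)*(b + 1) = b^3 + b^2/3 - b - 1/3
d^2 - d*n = d*(d - n)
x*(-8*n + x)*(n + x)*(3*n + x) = -24*n^3*x - 29*n^2*x^2 - 4*n*x^3 + x^4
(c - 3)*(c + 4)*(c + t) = c^3 + c^2*t + c^2 + c*t - 12*c - 12*t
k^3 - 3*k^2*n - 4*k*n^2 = k*(k - 4*n)*(k + n)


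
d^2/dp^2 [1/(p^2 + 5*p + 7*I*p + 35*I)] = 2*(-p^2 - 5*p - 7*I*p + (2*p + 5 + 7*I)^2 - 35*I)/(p^2 + 5*p + 7*I*p + 35*I)^3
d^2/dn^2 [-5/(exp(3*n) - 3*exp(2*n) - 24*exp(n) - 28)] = (-45*exp(3*n) + 345*exp(2*n) - 1140*exp(n) + 840)*exp(n)/(exp(7*n) - 13*exp(6*n) + 3*exp(5*n) + 361*exp(4*n) + 128*exp(3*n) - 3864*exp(2*n) - 8624*exp(n) - 5488)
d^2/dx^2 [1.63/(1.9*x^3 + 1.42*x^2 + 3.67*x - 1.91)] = (-(18.582*x + 4.6292)*(1.9*x^3 + 1.42*x^2 + 3.67*x - 1.91) + 1.63*(5.7*x^2 + 2.84*x + 3.67)*(11.4*x^2 + 5.68*x + 7.34))/(1.9*x^3 + 1.42*x^2 + 3.67*x - 1.91)^3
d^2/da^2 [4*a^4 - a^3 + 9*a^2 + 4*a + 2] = 48*a^2 - 6*a + 18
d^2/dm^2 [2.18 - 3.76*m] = 0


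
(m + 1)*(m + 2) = m^2 + 3*m + 2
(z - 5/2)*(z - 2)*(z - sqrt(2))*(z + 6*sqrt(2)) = z^4 - 9*z^3/2 + 5*sqrt(2)*z^3 - 45*sqrt(2)*z^2/2 - 7*z^2 + 25*sqrt(2)*z + 54*z - 60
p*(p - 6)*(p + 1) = p^3 - 5*p^2 - 6*p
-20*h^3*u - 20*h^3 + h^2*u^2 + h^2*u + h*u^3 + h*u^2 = (-4*h + u)*(5*h + u)*(h*u + h)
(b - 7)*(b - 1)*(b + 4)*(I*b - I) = I*b^4 - 5*I*b^3 - 21*I*b^2 + 53*I*b - 28*I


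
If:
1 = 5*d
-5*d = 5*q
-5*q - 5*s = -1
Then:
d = 1/5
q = -1/5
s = 2/5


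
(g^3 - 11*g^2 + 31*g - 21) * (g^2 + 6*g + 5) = g^5 - 5*g^4 - 30*g^3 + 110*g^2 + 29*g - 105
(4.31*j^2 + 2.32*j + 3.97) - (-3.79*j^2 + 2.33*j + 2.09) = 8.1*j^2 - 0.0100000000000002*j + 1.88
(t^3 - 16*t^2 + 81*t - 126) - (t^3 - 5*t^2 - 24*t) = -11*t^2 + 105*t - 126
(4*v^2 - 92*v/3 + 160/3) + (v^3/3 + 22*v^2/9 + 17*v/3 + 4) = v^3/3 + 58*v^2/9 - 25*v + 172/3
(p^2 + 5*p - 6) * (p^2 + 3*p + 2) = p^4 + 8*p^3 + 11*p^2 - 8*p - 12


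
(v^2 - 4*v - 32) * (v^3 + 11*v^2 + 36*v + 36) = v^5 + 7*v^4 - 40*v^3 - 460*v^2 - 1296*v - 1152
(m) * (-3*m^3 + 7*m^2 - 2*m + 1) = -3*m^4 + 7*m^3 - 2*m^2 + m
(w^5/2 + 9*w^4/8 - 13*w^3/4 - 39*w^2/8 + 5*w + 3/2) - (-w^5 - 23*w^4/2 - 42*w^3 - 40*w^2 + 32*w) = 3*w^5/2 + 101*w^4/8 + 155*w^3/4 + 281*w^2/8 - 27*w + 3/2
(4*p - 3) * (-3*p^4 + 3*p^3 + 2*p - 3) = -12*p^5 + 21*p^4 - 9*p^3 + 8*p^2 - 18*p + 9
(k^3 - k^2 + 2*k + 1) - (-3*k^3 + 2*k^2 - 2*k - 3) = 4*k^3 - 3*k^2 + 4*k + 4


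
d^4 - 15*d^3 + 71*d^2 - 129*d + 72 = (d - 8)*(d - 3)^2*(d - 1)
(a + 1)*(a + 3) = a^2 + 4*a + 3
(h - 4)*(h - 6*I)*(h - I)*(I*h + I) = I*h^4 + 7*h^3 - 3*I*h^3 - 21*h^2 - 10*I*h^2 - 28*h + 18*I*h + 24*I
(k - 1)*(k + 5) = k^2 + 4*k - 5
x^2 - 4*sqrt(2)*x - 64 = (x - 8*sqrt(2))*(x + 4*sqrt(2))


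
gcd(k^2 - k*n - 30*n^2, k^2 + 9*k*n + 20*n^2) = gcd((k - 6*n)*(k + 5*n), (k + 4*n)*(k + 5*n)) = k + 5*n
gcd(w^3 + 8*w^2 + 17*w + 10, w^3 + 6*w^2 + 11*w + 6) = w^2 + 3*w + 2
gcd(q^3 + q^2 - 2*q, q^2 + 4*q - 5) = q - 1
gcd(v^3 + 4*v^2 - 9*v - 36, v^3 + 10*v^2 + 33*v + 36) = v^2 + 7*v + 12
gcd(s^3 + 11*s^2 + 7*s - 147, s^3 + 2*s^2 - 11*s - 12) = s - 3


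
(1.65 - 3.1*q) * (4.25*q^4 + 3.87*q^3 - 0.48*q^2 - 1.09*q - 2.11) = -13.175*q^5 - 4.9845*q^4 + 7.8735*q^3 + 2.587*q^2 + 4.7425*q - 3.4815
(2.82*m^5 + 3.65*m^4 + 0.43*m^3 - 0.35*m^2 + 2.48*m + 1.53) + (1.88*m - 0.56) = 2.82*m^5 + 3.65*m^4 + 0.43*m^3 - 0.35*m^2 + 4.36*m + 0.97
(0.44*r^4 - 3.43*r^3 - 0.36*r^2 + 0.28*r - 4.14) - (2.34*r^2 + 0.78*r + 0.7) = 0.44*r^4 - 3.43*r^3 - 2.7*r^2 - 0.5*r - 4.84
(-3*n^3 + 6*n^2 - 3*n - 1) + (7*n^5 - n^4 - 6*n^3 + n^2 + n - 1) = 7*n^5 - n^4 - 9*n^3 + 7*n^2 - 2*n - 2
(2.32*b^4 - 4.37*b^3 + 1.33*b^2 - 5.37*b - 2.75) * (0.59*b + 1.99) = 1.3688*b^5 + 2.0385*b^4 - 7.9116*b^3 - 0.5216*b^2 - 12.3088*b - 5.4725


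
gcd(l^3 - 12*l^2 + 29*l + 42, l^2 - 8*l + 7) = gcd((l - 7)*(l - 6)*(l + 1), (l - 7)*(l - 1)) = l - 7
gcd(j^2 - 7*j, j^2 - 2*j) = j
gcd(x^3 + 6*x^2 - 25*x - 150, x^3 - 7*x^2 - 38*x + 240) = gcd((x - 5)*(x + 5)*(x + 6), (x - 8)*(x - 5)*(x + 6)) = x^2 + x - 30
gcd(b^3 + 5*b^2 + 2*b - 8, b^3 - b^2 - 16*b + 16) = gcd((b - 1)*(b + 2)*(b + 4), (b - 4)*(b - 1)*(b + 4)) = b^2 + 3*b - 4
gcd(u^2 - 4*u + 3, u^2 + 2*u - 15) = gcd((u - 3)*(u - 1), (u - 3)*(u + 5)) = u - 3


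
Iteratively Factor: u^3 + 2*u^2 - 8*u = (u + 4)*(u^2 - 2*u) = (u - 2)*(u + 4)*(u)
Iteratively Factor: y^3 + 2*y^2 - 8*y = (y + 4)*(y^2 - 2*y) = (y - 2)*(y + 4)*(y)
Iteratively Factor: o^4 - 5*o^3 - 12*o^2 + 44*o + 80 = (o - 4)*(o^3 - o^2 - 16*o - 20) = (o - 4)*(o + 2)*(o^2 - 3*o - 10) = (o - 4)*(o + 2)^2*(o - 5)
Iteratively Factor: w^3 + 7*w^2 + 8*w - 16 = (w - 1)*(w^2 + 8*w + 16) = (w - 1)*(w + 4)*(w + 4)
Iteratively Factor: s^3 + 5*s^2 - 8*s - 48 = (s + 4)*(s^2 + s - 12) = (s + 4)^2*(s - 3)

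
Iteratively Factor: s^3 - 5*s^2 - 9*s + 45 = (s + 3)*(s^2 - 8*s + 15) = (s - 5)*(s + 3)*(s - 3)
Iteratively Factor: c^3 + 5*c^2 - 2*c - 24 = (c + 4)*(c^2 + c - 6) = (c - 2)*(c + 4)*(c + 3)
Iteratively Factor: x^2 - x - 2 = (x + 1)*(x - 2)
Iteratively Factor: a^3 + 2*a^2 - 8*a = (a + 4)*(a^2 - 2*a) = a*(a + 4)*(a - 2)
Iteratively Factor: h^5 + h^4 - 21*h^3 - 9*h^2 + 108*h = (h + 3)*(h^4 - 2*h^3 - 15*h^2 + 36*h) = (h - 3)*(h + 3)*(h^3 + h^2 - 12*h) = (h - 3)^2*(h + 3)*(h^2 + 4*h) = (h - 3)^2*(h + 3)*(h + 4)*(h)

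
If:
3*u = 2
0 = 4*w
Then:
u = 2/3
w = 0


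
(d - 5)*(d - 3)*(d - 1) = d^3 - 9*d^2 + 23*d - 15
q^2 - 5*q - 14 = (q - 7)*(q + 2)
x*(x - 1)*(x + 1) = x^3 - x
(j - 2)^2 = j^2 - 4*j + 4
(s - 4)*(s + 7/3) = s^2 - 5*s/3 - 28/3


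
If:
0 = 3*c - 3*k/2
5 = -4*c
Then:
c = -5/4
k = -5/2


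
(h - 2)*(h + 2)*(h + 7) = h^3 + 7*h^2 - 4*h - 28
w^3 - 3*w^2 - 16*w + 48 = (w - 4)*(w - 3)*(w + 4)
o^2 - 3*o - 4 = (o - 4)*(o + 1)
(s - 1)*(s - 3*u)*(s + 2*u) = s^3 - s^2*u - s^2 - 6*s*u^2 + s*u + 6*u^2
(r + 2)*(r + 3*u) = r^2 + 3*r*u + 2*r + 6*u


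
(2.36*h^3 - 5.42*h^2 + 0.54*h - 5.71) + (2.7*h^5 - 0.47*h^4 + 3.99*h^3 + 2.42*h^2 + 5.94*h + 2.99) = 2.7*h^5 - 0.47*h^4 + 6.35*h^3 - 3.0*h^2 + 6.48*h - 2.72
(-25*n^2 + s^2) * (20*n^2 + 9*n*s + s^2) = -500*n^4 - 225*n^3*s - 5*n^2*s^2 + 9*n*s^3 + s^4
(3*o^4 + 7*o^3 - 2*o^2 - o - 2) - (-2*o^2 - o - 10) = 3*o^4 + 7*o^3 + 8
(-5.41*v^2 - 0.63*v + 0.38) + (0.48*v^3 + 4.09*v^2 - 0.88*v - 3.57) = 0.48*v^3 - 1.32*v^2 - 1.51*v - 3.19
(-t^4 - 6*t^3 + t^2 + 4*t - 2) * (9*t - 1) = -9*t^5 - 53*t^4 + 15*t^3 + 35*t^2 - 22*t + 2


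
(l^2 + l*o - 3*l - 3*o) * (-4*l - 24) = -4*l^3 - 4*l^2*o - 12*l^2 - 12*l*o + 72*l + 72*o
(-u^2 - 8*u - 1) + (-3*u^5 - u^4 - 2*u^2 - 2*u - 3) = -3*u^5 - u^4 - 3*u^2 - 10*u - 4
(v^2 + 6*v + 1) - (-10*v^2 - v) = 11*v^2 + 7*v + 1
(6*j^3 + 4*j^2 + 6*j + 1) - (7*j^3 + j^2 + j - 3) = -j^3 + 3*j^2 + 5*j + 4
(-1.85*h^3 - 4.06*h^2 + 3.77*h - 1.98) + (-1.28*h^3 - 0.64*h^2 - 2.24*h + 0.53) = -3.13*h^3 - 4.7*h^2 + 1.53*h - 1.45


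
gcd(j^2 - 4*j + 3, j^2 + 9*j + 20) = 1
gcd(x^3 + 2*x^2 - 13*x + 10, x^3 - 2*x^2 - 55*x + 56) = x - 1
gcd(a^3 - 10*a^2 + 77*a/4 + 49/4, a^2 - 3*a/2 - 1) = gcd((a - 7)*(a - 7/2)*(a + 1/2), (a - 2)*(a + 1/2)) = a + 1/2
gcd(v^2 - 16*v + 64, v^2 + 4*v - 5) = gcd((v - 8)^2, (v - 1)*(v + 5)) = 1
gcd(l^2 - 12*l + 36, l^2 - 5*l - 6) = l - 6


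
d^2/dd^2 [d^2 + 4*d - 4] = 2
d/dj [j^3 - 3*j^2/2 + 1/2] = 3*j*(j - 1)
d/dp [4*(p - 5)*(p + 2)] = 8*p - 12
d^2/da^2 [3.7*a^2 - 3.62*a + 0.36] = 7.40000000000000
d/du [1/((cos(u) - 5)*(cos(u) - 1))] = 2*(cos(u) - 3)*sin(u)/((cos(u) - 5)^2*(cos(u) - 1)^2)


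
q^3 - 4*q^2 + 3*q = q*(q - 3)*(q - 1)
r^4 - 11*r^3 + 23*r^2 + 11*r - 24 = (r - 8)*(r - 3)*(r - 1)*(r + 1)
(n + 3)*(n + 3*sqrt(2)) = n^2 + 3*n + 3*sqrt(2)*n + 9*sqrt(2)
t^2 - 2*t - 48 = (t - 8)*(t + 6)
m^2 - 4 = (m - 2)*(m + 2)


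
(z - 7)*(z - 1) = z^2 - 8*z + 7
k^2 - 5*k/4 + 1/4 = (k - 1)*(k - 1/4)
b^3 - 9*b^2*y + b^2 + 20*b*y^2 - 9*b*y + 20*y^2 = (b + 1)*(b - 5*y)*(b - 4*y)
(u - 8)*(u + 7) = u^2 - u - 56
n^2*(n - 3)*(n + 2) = n^4 - n^3 - 6*n^2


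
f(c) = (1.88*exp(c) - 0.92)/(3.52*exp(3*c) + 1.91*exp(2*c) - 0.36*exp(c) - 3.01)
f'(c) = (1.88*exp(c) - 0.92)*(-10.56*exp(3*c) - 3.82*exp(2*c) + 0.36*exp(c))/(3.52*exp(3*c) + 1.91*exp(2*c) - 0.36*exp(c) - 3.01)^2 + 1.88*exp(c)/(3.52*exp(3*c) + 1.91*exp(2*c) - 0.36*exp(c) - 3.01) = (-13.2352*exp(3*c) + 6.1244*exp(2*c) + 3.5144*exp(c) - 5.99)*exp(c)/(12.3904*exp(6*c) + 13.4464*exp(5*c) + 1.1137*exp(4*c) - 22.5656*exp(3*c) - 11.3686*exp(2*c) + 2.1672*exp(c) + 9.0601)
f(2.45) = 0.00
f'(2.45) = -0.01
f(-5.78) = 0.30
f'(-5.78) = -0.00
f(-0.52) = -0.11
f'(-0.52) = -0.82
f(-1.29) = 0.14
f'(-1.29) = -0.16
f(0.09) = 0.33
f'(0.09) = -1.09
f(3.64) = 0.00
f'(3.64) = -0.00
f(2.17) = 0.01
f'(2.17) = -0.01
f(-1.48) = 0.17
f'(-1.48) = -0.13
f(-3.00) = 0.27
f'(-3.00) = -0.03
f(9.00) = 0.00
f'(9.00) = 0.00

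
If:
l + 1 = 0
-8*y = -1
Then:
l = -1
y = 1/8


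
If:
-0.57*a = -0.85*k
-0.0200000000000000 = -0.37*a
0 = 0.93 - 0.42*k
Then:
No Solution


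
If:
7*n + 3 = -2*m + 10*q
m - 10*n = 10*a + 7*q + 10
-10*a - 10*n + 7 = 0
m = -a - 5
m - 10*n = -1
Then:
No Solution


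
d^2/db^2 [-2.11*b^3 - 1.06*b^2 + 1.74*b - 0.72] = -12.66*b - 2.12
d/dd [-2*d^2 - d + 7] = -4*d - 1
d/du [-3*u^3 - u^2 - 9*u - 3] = -9*u^2 - 2*u - 9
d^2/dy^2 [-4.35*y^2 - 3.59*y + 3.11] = -8.70000000000000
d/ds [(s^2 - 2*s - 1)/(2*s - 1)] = 2*(s^2 - s + 2)/(4*s^2 - 4*s + 1)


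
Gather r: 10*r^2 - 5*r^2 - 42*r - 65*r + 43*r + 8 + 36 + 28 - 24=5*r^2 - 64*r + 48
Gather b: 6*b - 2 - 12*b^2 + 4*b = -12*b^2 + 10*b - 2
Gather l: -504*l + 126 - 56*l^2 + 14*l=-56*l^2 - 490*l + 126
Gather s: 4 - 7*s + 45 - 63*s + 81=130 - 70*s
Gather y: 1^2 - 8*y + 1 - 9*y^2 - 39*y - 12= -9*y^2 - 47*y - 10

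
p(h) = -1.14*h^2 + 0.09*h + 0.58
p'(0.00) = 0.09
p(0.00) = 0.58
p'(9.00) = -20.43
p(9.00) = -90.95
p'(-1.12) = 2.64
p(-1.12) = -0.95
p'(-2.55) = 5.90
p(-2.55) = -7.06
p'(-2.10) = 4.88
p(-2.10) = -4.64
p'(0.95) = -2.08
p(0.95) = -0.36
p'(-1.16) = 2.73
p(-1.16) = -1.06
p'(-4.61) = 10.60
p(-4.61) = -24.06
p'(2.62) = -5.88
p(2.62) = -7.01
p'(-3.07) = 7.09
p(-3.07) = -10.44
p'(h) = 0.09 - 2.28*h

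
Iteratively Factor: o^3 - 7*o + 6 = (o - 1)*(o^2 + o - 6) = (o - 1)*(o + 3)*(o - 2)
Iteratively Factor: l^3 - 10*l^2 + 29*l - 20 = (l - 5)*(l^2 - 5*l + 4) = (l - 5)*(l - 1)*(l - 4)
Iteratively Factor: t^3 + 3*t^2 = (t + 3)*(t^2) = t*(t + 3)*(t)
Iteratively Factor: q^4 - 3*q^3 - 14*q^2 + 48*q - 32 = (q - 1)*(q^3 - 2*q^2 - 16*q + 32) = (q - 1)*(q + 4)*(q^2 - 6*q + 8) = (q - 2)*(q - 1)*(q + 4)*(q - 4)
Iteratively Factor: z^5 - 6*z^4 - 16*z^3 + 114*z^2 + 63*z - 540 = (z + 3)*(z^4 - 9*z^3 + 11*z^2 + 81*z - 180) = (z - 5)*(z + 3)*(z^3 - 4*z^2 - 9*z + 36) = (z - 5)*(z + 3)^2*(z^2 - 7*z + 12) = (z - 5)*(z - 4)*(z + 3)^2*(z - 3)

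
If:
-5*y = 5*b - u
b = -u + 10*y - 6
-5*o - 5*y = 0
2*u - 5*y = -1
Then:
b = -7/16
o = -27/40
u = 19/16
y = 27/40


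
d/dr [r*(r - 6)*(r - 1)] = 3*r^2 - 14*r + 6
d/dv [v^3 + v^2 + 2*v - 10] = 3*v^2 + 2*v + 2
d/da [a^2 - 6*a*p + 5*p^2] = 2*a - 6*p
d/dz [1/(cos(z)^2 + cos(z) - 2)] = (2*cos(z) + 1)*sin(z)/(cos(z)^2 + cos(z) - 2)^2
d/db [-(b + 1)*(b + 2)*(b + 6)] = -3*b^2 - 18*b - 20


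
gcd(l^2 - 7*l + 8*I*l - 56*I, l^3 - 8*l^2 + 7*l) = l - 7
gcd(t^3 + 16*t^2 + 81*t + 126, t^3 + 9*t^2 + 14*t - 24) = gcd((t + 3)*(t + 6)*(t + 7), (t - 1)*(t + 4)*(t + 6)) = t + 6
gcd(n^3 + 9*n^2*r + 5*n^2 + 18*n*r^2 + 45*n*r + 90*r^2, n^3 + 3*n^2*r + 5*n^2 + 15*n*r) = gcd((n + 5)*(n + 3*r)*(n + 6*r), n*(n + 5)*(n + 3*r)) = n^2 + 3*n*r + 5*n + 15*r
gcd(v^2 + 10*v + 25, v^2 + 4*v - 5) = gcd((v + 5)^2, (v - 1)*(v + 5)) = v + 5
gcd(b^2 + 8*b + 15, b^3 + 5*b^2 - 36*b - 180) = b + 5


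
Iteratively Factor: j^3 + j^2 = (j)*(j^2 + j) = j^2*(j + 1)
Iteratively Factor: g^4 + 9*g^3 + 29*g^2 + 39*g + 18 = (g + 3)*(g^3 + 6*g^2 + 11*g + 6) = (g + 3)^2*(g^2 + 3*g + 2) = (g + 2)*(g + 3)^2*(g + 1)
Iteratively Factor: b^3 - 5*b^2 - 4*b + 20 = (b - 2)*(b^2 - 3*b - 10) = (b - 5)*(b - 2)*(b + 2)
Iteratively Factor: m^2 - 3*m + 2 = (m - 2)*(m - 1)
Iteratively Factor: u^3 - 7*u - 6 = (u + 2)*(u^2 - 2*u - 3) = (u - 3)*(u + 2)*(u + 1)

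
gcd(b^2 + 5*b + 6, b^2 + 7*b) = 1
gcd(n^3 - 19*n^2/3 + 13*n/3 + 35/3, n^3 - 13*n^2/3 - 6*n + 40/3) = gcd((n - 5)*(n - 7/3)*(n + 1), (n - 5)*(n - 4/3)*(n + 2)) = n - 5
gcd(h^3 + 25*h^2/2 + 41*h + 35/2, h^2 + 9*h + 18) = 1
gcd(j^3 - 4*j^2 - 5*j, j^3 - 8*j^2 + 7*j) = j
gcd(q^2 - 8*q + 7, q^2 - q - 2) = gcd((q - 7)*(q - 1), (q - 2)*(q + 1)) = 1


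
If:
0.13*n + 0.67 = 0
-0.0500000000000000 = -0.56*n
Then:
No Solution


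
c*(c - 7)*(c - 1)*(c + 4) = c^4 - 4*c^3 - 25*c^2 + 28*c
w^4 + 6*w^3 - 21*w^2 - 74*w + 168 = (w - 3)*(w - 2)*(w + 4)*(w + 7)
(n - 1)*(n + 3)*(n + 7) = n^3 + 9*n^2 + 11*n - 21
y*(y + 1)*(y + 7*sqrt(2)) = y^3 + y^2 + 7*sqrt(2)*y^2 + 7*sqrt(2)*y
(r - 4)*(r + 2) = r^2 - 2*r - 8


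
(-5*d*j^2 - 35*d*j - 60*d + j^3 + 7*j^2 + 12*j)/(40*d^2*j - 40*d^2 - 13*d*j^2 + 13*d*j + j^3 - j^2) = (-j^2 - 7*j - 12)/(8*d*j - 8*d - j^2 + j)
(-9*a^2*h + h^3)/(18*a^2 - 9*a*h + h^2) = h*(-3*a - h)/(6*a - h)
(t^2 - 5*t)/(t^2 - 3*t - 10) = t/(t + 2)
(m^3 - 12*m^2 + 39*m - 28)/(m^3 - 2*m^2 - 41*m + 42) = (m - 4)/(m + 6)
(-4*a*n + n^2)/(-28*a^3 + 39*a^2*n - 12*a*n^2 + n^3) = n/(7*a^2 - 8*a*n + n^2)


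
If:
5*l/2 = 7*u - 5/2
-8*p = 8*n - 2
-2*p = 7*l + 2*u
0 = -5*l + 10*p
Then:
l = -5/61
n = 71/244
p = -5/122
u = 20/61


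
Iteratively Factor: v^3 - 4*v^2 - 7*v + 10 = (v - 5)*(v^2 + v - 2) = (v - 5)*(v + 2)*(v - 1)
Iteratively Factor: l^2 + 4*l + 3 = (l + 3)*(l + 1)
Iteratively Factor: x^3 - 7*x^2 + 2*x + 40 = (x + 2)*(x^2 - 9*x + 20) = (x - 4)*(x + 2)*(x - 5)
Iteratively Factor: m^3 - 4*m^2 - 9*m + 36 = (m + 3)*(m^2 - 7*m + 12) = (m - 4)*(m + 3)*(m - 3)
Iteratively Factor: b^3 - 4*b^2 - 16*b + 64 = (b - 4)*(b^2 - 16) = (b - 4)^2*(b + 4)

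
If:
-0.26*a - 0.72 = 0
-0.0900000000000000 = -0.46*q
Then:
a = -2.77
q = 0.20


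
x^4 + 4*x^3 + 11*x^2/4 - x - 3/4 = (x - 1/2)*(x + 1/2)*(x + 1)*(x + 3)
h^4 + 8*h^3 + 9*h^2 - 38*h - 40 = (h - 2)*(h + 1)*(h + 4)*(h + 5)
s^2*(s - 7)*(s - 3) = s^4 - 10*s^3 + 21*s^2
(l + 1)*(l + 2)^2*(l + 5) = l^4 + 10*l^3 + 33*l^2 + 44*l + 20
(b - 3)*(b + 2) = b^2 - b - 6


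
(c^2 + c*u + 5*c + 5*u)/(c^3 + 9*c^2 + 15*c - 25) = (c + u)/(c^2 + 4*c - 5)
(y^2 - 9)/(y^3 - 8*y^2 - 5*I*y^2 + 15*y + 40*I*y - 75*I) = (y + 3)/(y^2 - 5*y*(1 + I) + 25*I)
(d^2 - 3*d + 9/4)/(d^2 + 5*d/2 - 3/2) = (4*d^2 - 12*d + 9)/(2*(2*d^2 + 5*d - 3))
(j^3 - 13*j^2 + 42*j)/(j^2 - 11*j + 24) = j*(j^2 - 13*j + 42)/(j^2 - 11*j + 24)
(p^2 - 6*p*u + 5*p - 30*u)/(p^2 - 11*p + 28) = (p^2 - 6*p*u + 5*p - 30*u)/(p^2 - 11*p + 28)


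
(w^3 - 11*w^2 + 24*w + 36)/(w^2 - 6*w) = w - 5 - 6/w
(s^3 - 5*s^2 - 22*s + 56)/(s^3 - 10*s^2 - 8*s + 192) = (s^2 - 9*s + 14)/(s^2 - 14*s + 48)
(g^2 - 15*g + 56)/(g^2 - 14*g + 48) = (g - 7)/(g - 6)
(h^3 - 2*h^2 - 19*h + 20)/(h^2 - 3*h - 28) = (h^2 - 6*h + 5)/(h - 7)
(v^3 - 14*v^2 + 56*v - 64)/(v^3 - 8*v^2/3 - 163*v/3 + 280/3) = 3*(v^2 - 6*v + 8)/(3*v^2 + 16*v - 35)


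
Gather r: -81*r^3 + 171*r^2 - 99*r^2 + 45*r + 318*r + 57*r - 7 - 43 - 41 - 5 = -81*r^3 + 72*r^2 + 420*r - 96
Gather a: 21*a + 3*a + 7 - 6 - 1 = 24*a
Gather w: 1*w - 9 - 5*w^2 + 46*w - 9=-5*w^2 + 47*w - 18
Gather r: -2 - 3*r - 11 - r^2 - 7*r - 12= -r^2 - 10*r - 25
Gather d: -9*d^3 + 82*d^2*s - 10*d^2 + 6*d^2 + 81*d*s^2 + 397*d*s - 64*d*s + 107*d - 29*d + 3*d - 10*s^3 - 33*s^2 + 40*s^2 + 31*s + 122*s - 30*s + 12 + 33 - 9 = -9*d^3 + d^2*(82*s - 4) + d*(81*s^2 + 333*s + 81) - 10*s^3 + 7*s^2 + 123*s + 36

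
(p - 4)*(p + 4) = p^2 - 16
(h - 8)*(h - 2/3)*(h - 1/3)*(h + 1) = h^4 - 8*h^3 - 7*h^2/9 + 58*h/9 - 16/9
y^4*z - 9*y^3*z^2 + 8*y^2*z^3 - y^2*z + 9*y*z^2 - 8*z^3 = (y - 1)*(y - 8*z)*(y - z)*(y*z + z)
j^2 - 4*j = j*(j - 4)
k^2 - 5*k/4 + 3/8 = (k - 3/4)*(k - 1/2)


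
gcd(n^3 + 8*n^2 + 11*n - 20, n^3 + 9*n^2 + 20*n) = n^2 + 9*n + 20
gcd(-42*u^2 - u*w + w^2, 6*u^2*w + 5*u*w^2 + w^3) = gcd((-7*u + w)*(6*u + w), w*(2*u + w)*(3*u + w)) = 1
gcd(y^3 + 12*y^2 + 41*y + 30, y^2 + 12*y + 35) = y + 5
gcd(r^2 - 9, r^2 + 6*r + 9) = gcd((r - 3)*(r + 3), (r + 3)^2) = r + 3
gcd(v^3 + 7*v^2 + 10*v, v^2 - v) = v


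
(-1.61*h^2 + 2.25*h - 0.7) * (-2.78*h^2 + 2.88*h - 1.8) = 4.4758*h^4 - 10.8918*h^3 + 11.324*h^2 - 6.066*h + 1.26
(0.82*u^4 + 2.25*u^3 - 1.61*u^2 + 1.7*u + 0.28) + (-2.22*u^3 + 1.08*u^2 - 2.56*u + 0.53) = 0.82*u^4 + 0.0299999999999998*u^3 - 0.53*u^2 - 0.86*u + 0.81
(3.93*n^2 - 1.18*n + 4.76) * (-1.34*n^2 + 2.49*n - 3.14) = -5.2662*n^4 + 11.3669*n^3 - 21.6568*n^2 + 15.5576*n - 14.9464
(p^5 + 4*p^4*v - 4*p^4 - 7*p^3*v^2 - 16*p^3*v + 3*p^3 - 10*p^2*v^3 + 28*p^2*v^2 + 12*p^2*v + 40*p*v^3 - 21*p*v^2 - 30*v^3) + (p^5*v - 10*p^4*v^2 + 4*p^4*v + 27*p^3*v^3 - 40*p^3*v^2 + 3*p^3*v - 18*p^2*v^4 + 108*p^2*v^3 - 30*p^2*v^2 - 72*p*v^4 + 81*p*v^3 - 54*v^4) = p^5*v + p^5 - 10*p^4*v^2 + 8*p^4*v - 4*p^4 + 27*p^3*v^3 - 47*p^3*v^2 - 13*p^3*v + 3*p^3 - 18*p^2*v^4 + 98*p^2*v^3 - 2*p^2*v^2 + 12*p^2*v - 72*p*v^4 + 121*p*v^3 - 21*p*v^2 - 54*v^4 - 30*v^3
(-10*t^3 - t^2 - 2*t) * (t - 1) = -10*t^4 + 9*t^3 - t^2 + 2*t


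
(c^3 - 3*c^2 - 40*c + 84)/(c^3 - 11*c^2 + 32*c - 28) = (c + 6)/(c - 2)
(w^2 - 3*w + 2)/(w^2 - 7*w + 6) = (w - 2)/(w - 6)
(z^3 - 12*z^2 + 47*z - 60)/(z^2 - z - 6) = (z^2 - 9*z + 20)/(z + 2)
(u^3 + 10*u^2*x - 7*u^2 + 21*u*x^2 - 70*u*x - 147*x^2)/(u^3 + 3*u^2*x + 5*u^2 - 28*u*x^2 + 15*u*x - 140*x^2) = (-u^2 - 3*u*x + 7*u + 21*x)/(-u^2 + 4*u*x - 5*u + 20*x)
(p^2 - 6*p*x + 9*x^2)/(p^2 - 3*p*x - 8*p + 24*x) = (p - 3*x)/(p - 8)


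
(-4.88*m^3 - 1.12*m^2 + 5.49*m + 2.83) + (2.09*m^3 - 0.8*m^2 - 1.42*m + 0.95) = -2.79*m^3 - 1.92*m^2 + 4.07*m + 3.78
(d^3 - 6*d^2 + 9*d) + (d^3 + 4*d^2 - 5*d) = 2*d^3 - 2*d^2 + 4*d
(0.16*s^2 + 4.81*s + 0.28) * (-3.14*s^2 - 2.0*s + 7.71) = -0.5024*s^4 - 15.4234*s^3 - 9.2656*s^2 + 36.5251*s + 2.1588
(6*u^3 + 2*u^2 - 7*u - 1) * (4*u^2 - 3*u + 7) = 24*u^5 - 10*u^4 + 8*u^3 + 31*u^2 - 46*u - 7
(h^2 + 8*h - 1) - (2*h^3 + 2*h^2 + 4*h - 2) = -2*h^3 - h^2 + 4*h + 1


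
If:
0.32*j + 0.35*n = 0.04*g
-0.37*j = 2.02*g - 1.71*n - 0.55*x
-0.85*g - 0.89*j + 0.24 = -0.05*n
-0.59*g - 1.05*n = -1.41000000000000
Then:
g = 1.05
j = -0.69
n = 0.75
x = 1.05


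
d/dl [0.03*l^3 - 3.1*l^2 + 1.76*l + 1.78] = 0.09*l^2 - 6.2*l + 1.76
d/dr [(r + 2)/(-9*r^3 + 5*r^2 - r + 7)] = (-9*r^3 + 5*r^2 - r + (r + 2)*(27*r^2 - 10*r + 1) + 7)/(9*r^3 - 5*r^2 + r - 7)^2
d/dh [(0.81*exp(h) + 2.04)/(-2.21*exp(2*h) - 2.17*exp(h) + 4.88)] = (1.7901*exp(2*h) + 9.0168*exp(h) + 8.3796)*exp(h)/(4.8841*exp(4*h) + 9.5914*exp(3*h) - 16.8607*exp(2*h) - 21.1792*exp(h) + 23.8144)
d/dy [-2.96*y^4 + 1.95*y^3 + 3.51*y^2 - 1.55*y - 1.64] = -11.84*y^3 + 5.85*y^2 + 7.02*y - 1.55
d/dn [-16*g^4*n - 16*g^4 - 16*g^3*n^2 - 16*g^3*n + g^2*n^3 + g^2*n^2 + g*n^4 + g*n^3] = g*(-16*g^3 - 32*g^2*n - 16*g^2 + 3*g*n^2 + 2*g*n + 4*n^3 + 3*n^2)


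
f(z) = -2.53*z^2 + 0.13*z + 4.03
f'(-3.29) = 16.78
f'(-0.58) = 3.06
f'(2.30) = -11.51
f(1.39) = -0.68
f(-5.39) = -70.17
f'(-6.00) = 30.49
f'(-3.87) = 19.71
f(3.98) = -35.53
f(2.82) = -15.72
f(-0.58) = 3.10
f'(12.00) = -60.59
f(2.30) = -9.05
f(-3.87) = -34.36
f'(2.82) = -14.14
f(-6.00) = -87.83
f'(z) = 0.13 - 5.06*z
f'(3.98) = -20.01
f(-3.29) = -23.78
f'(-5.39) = 27.40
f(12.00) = -358.73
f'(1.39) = -6.90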